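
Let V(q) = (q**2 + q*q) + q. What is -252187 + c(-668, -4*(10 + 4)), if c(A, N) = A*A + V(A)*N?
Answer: -49745643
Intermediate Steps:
V(q) = q + 2*q**2 (V(q) = (q**2 + q**2) + q = 2*q**2 + q = q + 2*q**2)
c(A, N) = A**2 + A*N*(1 + 2*A) (c(A, N) = A*A + (A*(1 + 2*A))*N = A**2 + A*N*(1 + 2*A))
-252187 + c(-668, -4*(10 + 4)) = -252187 - 668*(-668 + (-4*(10 + 4))*(1 + 2*(-668))) = -252187 - 668*(-668 + (-4*14)*(1 - 1336)) = -252187 - 668*(-668 - 56*(-1335)) = -252187 - 668*(-668 + 74760) = -252187 - 668*74092 = -252187 - 49493456 = -49745643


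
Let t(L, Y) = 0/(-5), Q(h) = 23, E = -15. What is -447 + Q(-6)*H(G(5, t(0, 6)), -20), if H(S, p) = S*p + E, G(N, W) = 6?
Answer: -3552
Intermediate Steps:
t(L, Y) = 0 (t(L, Y) = 0*(-⅕) = 0)
H(S, p) = -15 + S*p (H(S, p) = S*p - 15 = -15 + S*p)
-447 + Q(-6)*H(G(5, t(0, 6)), -20) = -447 + 23*(-15 + 6*(-20)) = -447 + 23*(-15 - 120) = -447 + 23*(-135) = -447 - 3105 = -3552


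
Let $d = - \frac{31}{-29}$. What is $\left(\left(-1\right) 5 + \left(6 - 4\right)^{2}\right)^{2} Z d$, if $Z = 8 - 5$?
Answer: $\frac{93}{29} \approx 3.2069$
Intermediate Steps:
$Z = 3$
$d = \frac{31}{29}$ ($d = \left(-31\right) \left(- \frac{1}{29}\right) = \frac{31}{29} \approx 1.069$)
$\left(\left(-1\right) 5 + \left(6 - 4\right)^{2}\right)^{2} Z d = \left(\left(-1\right) 5 + \left(6 - 4\right)^{2}\right)^{2} \cdot 3 \cdot \frac{31}{29} = \left(-5 + 2^{2}\right)^{2} \cdot 3 \cdot \frac{31}{29} = \left(-5 + 4\right)^{2} \cdot 3 \cdot \frac{31}{29} = \left(-1\right)^{2} \cdot 3 \cdot \frac{31}{29} = 1 \cdot 3 \cdot \frac{31}{29} = 3 \cdot \frac{31}{29} = \frac{93}{29}$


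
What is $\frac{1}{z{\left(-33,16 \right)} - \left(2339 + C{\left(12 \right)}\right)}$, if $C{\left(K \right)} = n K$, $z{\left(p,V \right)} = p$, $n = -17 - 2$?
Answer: $- \frac{1}{2144} \approx -0.00046642$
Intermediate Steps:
$n = -19$
$C{\left(K \right)} = - 19 K$
$\frac{1}{z{\left(-33,16 \right)} - \left(2339 + C{\left(12 \right)}\right)} = \frac{1}{-33 - \left(2339 - 228\right)} = \frac{1}{-33 - 2111} = \frac{1}{-2144} = - \frac{1}{2144}$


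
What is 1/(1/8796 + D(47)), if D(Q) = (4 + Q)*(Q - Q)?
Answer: 8796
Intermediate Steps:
D(Q) = 0 (D(Q) = (4 + Q)*0 = 0)
1/(1/8796 + D(47)) = 1/(1/8796 + 0) = 1/(1/8796) = 8796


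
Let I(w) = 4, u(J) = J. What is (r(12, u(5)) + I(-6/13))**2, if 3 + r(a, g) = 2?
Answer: 9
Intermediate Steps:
r(a, g) = -1 (r(a, g) = -3 + 2 = -1)
(r(12, u(5)) + I(-6/13))**2 = (-1 + 4)**2 = 3**2 = 9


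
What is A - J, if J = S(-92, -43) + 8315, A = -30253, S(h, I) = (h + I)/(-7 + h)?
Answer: -424263/11 ≈ -38569.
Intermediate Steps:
S(h, I) = (I + h)/(-7 + h)
J = 91480/11 (J = (-43 - 92)/(-7 - 92) + 8315 = -135/(-99) + 8315 = -1/99*(-135) + 8315 = 15/11 + 8315 = 91480/11 ≈ 8316.4)
A - J = -30253 - 1*91480/11 = -30253 - 91480/11 = -424263/11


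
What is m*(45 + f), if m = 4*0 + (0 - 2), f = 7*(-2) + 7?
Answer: -76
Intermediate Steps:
f = -7 (f = -14 + 7 = -7)
m = -2 (m = 0 - 2 = -2)
m*(45 + f) = -2*(45 - 7) = -2*38 = -76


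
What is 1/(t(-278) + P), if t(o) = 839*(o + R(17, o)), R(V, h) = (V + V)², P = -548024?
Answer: 1/188618 ≈ 5.3017e-6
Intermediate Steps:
R(V, h) = 4*V² (R(V, h) = (2*V)² = 4*V²)
t(o) = 969884 + 839*o (t(o) = 839*(o + 4*17²) = 839*(o + 4*289) = 839*(o + 1156) = 839*(1156 + o) = 969884 + 839*o)
1/(t(-278) + P) = 1/((969884 + 839*(-278)) - 548024) = 1/((969884 - 233242) - 548024) = 1/(736642 - 548024) = 1/188618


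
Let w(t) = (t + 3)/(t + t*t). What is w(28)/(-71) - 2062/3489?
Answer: -118986583/201147828 ≈ -0.59154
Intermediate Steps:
w(t) = (3 + t)/(t + t**2)
w(28)/(-71) - 2062/3489 = ((3 + 28)/(28*(1 + 28)))/(-71) - 2062/3489 = ((1/28)*31/29)*(-1/71) - 2062*1/3489 = ((1/28)*(1/29)*31)*(-1/71) - 2062/3489 = (31/812)*(-1/71) - 2062/3489 = -31/57652 - 2062/3489 = -118986583/201147828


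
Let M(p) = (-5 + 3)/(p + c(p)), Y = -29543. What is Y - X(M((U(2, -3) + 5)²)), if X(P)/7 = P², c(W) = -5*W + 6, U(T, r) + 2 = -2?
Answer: -29550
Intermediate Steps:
U(T, r) = -4 (U(T, r) = -2 - 2 = -4)
c(W) = 6 - 5*W
M(p) = -2/(6 - 4*p) (M(p) = (-5 + 3)/(p + (6 - 5*p)) = -2/(6 - 4*p))
X(P) = 7*P²
Y - X(M((U(2, -3) + 5)²)) = -29543 - 7*(1/(-3 + 2*(-4 + 5)²))² = -29543 - 7*(1/(-3 + 2*1²))² = -29543 - 7*(1/(-3 + 2*1))² = -29543 - 7*(1/(-3 + 2))² = -29543 - 7*(1/(-1))² = -29543 - 7*(-1)² = -29543 - 7 = -29550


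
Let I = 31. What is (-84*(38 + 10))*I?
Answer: -124992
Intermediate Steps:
(-84*(38 + 10))*I = -84*(38 + 10)*31 = -84*48*31 = -4032*31 = -124992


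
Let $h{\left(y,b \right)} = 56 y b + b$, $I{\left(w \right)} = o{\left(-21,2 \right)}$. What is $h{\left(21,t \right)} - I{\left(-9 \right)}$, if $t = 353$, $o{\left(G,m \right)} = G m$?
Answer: $415523$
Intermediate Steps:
$I{\left(w \right)} = -42$ ($I{\left(w \right)} = \left(-21\right) 2 = -42$)
$h{\left(y,b \right)} = b + 56 b y$ ($h{\left(y,b \right)} = 56 b y + b = b + 56 b y$)
$h{\left(21,t \right)} - I{\left(-9 \right)} = 353 \left(1 + 56 \cdot 21\right) - -42 = 353 \left(1 + 1176\right) + 42 = 353 \cdot 1177 + 42 = 415481 + 42 = 415523$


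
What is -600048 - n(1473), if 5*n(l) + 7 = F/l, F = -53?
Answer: -4419343156/7365 ≈ -6.0005e+5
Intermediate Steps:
n(l) = -7/5 - 53/(5*l) (n(l) = -7/5 + (-53/l)/5 = -7/5 - 53/(5*l))
-600048 - n(1473) = -600048 - (-53 - 7*1473)/(5*1473) = -600048 - (-53 - 10311)/(5*1473) = -600048 - (-10364)/(5*1473) = -600048 - 1*(-10364/7365) = -600048 + 10364/7365 = -4419343156/7365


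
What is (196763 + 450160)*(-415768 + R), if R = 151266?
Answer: -171112427346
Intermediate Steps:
(196763 + 450160)*(-415768 + R) = (196763 + 450160)*(-415768 + 151266) = 646923*(-264502) = -171112427346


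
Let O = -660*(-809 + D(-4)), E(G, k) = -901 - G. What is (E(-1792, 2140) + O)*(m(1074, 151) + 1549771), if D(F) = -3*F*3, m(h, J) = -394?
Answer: 791841652767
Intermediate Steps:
D(F) = -9*F
O = 510180 (O = -660*(-809 - 9*(-4)) = -660*(-809 + 36) = -660*(-773) = 510180)
(E(-1792, 2140) + O)*(m(1074, 151) + 1549771) = ((-901 - 1*(-1792)) + 510180)*(-394 + 1549771) = ((-901 + 1792) + 510180)*1549377 = (891 + 510180)*1549377 = 511071*1549377 = 791841652767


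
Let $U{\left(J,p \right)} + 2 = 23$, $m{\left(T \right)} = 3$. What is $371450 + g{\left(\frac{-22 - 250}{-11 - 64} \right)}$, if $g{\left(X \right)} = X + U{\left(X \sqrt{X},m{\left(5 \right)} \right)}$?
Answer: $\frac{27860597}{75} \approx 3.7147 \cdot 10^{5}$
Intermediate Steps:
$U{\left(J,p \right)} = 21$ ($U{\left(J,p \right)} = -2 + 23 = 21$)
$g{\left(X \right)} = 21 + X$ ($g{\left(X \right)} = X + 21 = 21 + X$)
$371450 + g{\left(\frac{-22 - 250}{-11 - 64} \right)} = 371450 + \left(21 + \frac{-22 - 250}{-11 - 64}\right) = 371450 + \left(21 - \frac{272}{-75}\right) = 371450 + \left(21 - - \frac{272}{75}\right) = 371450 + \left(21 + \frac{272}{75}\right) = 371450 + \frac{1847}{75} = \frac{27860597}{75}$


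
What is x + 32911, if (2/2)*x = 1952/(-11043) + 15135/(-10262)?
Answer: 3729394840097/113323266 ≈ 32909.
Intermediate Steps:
x = -187167229/113323266 (x = 1952/(-11043) + 15135/(-10262) = 1952*(-1/11043) + 15135*(-1/10262) = -1952/11043 - 15135/10262 = -187167229/113323266 ≈ -1.6516)
x + 32911 = -187167229/113323266 + 32911 = 3729394840097/113323266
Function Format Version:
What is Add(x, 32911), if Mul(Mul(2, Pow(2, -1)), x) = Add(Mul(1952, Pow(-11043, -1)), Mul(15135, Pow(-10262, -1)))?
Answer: Rational(3729394840097, 113323266) ≈ 32909.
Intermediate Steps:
x = Rational(-187167229, 113323266) (x = Add(Mul(1952, Pow(-11043, -1)), Mul(15135, Pow(-10262, -1))) = Add(Mul(1952, Rational(-1, 11043)), Mul(15135, Rational(-1, 10262))) = Add(Rational(-1952, 11043), Rational(-15135, 10262)) = Rational(-187167229, 113323266) ≈ -1.6516)
Add(x, 32911) = Add(Rational(-187167229, 113323266), 32911) = Rational(3729394840097, 113323266)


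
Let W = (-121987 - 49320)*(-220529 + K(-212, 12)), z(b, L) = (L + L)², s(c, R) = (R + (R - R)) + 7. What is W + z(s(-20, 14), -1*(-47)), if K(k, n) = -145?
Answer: 37803009754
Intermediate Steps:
s(c, R) = 7 + R (s(c, R) = (R + 0) + 7 = R + 7 = 7 + R)
z(b, L) = 4*L² (z(b, L) = (2*L)² = 4*L²)
W = 37803000918 (W = (-121987 - 49320)*(-220529 - 145) = -171307*(-220674) = 37803000918)
W + z(s(-20, 14), -1*(-47)) = 37803000918 + 4*(-1*(-47))² = 37803000918 + 4*47² = 37803000918 + 4*2209 = 37803000918 + 8836 = 37803009754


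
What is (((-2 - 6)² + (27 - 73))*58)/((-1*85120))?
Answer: -261/21280 ≈ -0.012265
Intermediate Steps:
(((-2 - 6)² + (27 - 73))*58)/((-1*85120)) = (((-8)² - 46)*58)/(-85120) = ((64 - 46)*58)*(-1/85120) = (18*58)*(-1/85120) = 1044*(-1/85120) = -261/21280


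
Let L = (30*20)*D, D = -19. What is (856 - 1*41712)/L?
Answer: 5107/1425 ≈ 3.5839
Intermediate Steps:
L = -11400 (L = (30*20)*(-19) = 600*(-19) = -11400)
(856 - 1*41712)/L = (856 - 1*41712)/(-11400) = (856 - 41712)*(-1/11400) = -40856*(-1/11400) = 5107/1425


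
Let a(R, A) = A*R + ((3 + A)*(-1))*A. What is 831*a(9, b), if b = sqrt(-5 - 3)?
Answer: 6648 + 9972*I*sqrt(2) ≈ 6648.0 + 14103.0*I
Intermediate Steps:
b = 2*I*sqrt(2) (b = sqrt(-8) = 2*I*sqrt(2) ≈ 2.8284*I)
a(R, A) = A*R + A*(-3 - A) (a(R, A) = A*R + (-3 - A)*A = A*R + A*(-3 - A))
831*a(9, b) = 831*((2*I*sqrt(2))*(-3 + 9 - 2*I*sqrt(2))) = 831*((2*I*sqrt(2))*(6 - 2*I*sqrt(2))) = 831*(2*I*sqrt(2)*(6 - 2*I*sqrt(2))) = 1662*I*sqrt(2)*(6 - 2*I*sqrt(2))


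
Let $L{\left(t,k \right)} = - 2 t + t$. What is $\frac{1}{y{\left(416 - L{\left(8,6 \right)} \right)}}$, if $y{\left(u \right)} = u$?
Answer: $\frac{1}{424} \approx 0.0023585$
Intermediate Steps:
$L{\left(t,k \right)} = - t$
$\frac{1}{y{\left(416 - L{\left(8,6 \right)} \right)}} = \frac{1}{416 - \left(-1\right) 8} = \frac{1}{416 - -8} = \frac{1}{416 + 8} = \frac{1}{424}$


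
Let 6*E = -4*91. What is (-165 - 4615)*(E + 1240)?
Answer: -16911640/3 ≈ -5.6372e+6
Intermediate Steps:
E = -182/3 (E = (-4*91)/6 = (⅙)*(-364) = -182/3 ≈ -60.667)
(-165 - 4615)*(E + 1240) = (-165 - 4615)*(-182/3 + 1240) = -4780*3538/3 = -16911640/3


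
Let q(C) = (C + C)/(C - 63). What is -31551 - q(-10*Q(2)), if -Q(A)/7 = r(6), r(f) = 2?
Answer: -347101/11 ≈ -31555.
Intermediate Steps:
Q(A) = -14 (Q(A) = -7*2 = -14)
q(C) = 2*C/(-63 + C) (q(C) = (2*C)/(-63 + C) = 2*C/(-63 + C))
-31551 - q(-10*Q(2)) = -31551 - 2*(-10*(-14))/(-63 - 10*(-14)) = -31551 - 2*140/(-63 + 140) = -31551 - 2*140/77 = -31551 - 1*40/11 = -31551 - 40/11 = -347101/11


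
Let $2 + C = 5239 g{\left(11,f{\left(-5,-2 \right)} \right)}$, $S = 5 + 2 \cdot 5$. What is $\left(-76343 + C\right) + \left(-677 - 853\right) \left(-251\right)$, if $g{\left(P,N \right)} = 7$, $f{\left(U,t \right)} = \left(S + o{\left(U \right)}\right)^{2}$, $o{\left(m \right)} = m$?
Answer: $344358$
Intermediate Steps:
$S = 15$ ($S = 5 + 10 = 15$)
$f{\left(U,t \right)} = \left(15 + U\right)^{2}$
$C = 36671$ ($C = -2 + 5239 \cdot 7 = -2 + 36673 = 36671$)
$\left(-76343 + C\right) + \left(-677 - 853\right) \left(-251\right) = \left(-76343 + 36671\right) + \left(-677 - 853\right) \left(-251\right) = -39672 - -384030 = -39672 + 384030 = 344358$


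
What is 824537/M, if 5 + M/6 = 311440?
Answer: 824537/1868610 ≈ 0.44126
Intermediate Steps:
M = 1868610 (M = -30 + 6*311440 = -30 + 1868640 = 1868610)
824537/M = 824537/1868610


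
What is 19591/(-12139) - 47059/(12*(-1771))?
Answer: 154901269/257978028 ≈ 0.60044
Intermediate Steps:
19591/(-12139) - 47059/(12*(-1771)) = 19591*(-1/12139) - 47059/(-21252) = -19591/12139 - 47059*(-1/21252) = -19591/12139 + 47059/21252 = 154901269/257978028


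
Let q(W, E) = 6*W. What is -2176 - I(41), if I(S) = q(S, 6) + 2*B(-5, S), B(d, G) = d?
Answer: -2412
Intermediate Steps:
I(S) = -10 + 6*S (I(S) = 6*S + 2*(-5) = 6*S - 10 = -10 + 6*S)
-2176 - I(41) = -2176 - (-10 + 6*41) = -2176 - (-10 + 246) = -2176 - 1*236 = -2176 - 236 = -2412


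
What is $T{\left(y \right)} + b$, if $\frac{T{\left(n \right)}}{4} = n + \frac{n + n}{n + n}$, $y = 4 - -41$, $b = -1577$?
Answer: $-1393$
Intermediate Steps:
$y = 45$ ($y = 4 + 41 = 45$)
$T{\left(n \right)} = 4 + 4 n$ ($T{\left(n \right)} = 4 \left(n + \frac{n + n}{n + n}\right) = 4 \left(n + \frac{2 n}{2 n}\right) = 4 \left(n + 2 n \frac{1}{2 n}\right) = 4 \left(n + 1\right) = 4 \left(1 + n\right) = 4 + 4 n$)
$T{\left(y \right)} + b = \left(4 + 4 \cdot 45\right) - 1577 = \left(4 + 180\right) - 1577 = 184 - 1577 = -1393$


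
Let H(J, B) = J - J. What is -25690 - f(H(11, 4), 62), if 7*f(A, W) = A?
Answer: -25690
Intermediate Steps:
H(J, B) = 0
f(A, W) = A/7
-25690 - f(H(11, 4), 62) = -25690 - 0/7 = -25690 - 1*0 = -25690 + 0 = -25690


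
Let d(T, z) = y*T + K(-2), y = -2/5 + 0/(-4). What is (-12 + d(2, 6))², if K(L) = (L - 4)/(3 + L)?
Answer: 8836/25 ≈ 353.44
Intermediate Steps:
K(L) = (-4 + L)/(3 + L)
y = -⅖ (y = -2*⅕ + 0*(-¼) = -⅖ + 0 = -⅖ ≈ -0.40000)
d(T, z) = -6 - 2*T/5 (d(T, z) = -2*T/5 + (-4 - 2)/(3 - 2) = -2*T/5 - 6/1 = -2*T/5 + 1*(-6) = -2*T/5 - 6 = -6 - 2*T/5)
(-12 + d(2, 6))² = (-12 + (-6 - ⅖*2))² = (-12 + (-6 - ⅘))² = (-12 - 34/5)² = (-94/5)² = 8836/25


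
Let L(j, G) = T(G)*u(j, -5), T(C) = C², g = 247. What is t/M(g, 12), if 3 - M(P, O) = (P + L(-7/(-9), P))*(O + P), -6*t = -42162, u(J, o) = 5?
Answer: -7027/79070625 ≈ -8.8870e-5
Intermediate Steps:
t = 7027 (t = -⅙*(-42162) = 7027)
L(j, G) = 5*G² (L(j, G) = G²*5 = 5*G²)
M(P, O) = 3 - (O + P)*(P + 5*P²) (M(P, O) = 3 - (P + 5*P²)*(O + P) = 3 - (O + P)*(P + 5*P²))
t/M(g, 12) = 7027/(3 - 1*247² - 5*247³ - 1*12*247 - 5*12*247²) = 7027/(3 - 1*61009 - 5*15069223 - 2964 - 5*12*61009) = 7027/(3 - 61009 - 75346115 - 2964 - 3660540) = 7027/(-79070625) = 7027*(-1/79070625) = -7027/79070625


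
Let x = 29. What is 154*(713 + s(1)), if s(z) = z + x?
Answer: 114422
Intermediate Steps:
s(z) = 29 + z (s(z) = z + 29 = 29 + z)
154*(713 + s(1)) = 154*(713 + (29 + 1)) = 154*(713 + 30) = 154*743 = 114422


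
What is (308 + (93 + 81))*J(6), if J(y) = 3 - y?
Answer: -1446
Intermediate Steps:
(308 + (93 + 81))*J(6) = (308 + (93 + 81))*(3 - 1*6) = (308 + 174)*(3 - 6) = 482*(-3) = -1446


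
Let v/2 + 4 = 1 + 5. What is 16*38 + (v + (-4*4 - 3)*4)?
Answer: 536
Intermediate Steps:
v = 4 (v = -8 + 2*(1 + 5) = -8 + 2*6 = -8 + 12 = 4)
16*38 + (v + (-4*4 - 3)*4) = 16*38 + (4 + (-4*4 - 3)*4) = 608 + (4 + (-16 - 3)*4) = 608 + (4 - 19*4) = 608 + (4 - 76) = 608 - 72 = 536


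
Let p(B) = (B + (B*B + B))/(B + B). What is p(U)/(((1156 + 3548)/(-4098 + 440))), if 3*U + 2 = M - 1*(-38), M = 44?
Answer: -78647/7056 ≈ -11.146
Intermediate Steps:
U = 80/3 (U = -⅔ + (44 - 1*(-38))/3 = -⅔ + (44 + 38)/3 = -⅔ + (⅓)*82 = -⅔ + 82/3 = 80/3 ≈ 26.667)
p(B) = (B² + 2*B)/(2*B) (p(B) = (B + (B² + B))/((2*B)) = (B + (B + B²))*(1/(2*B)) = (B² + 2*B)*(1/(2*B)) = (B² + 2*B)/(2*B))
p(U)/(((1156 + 3548)/(-4098 + 440))) = (1 + (½)*(80/3))/(((1156 + 3548)/(-4098 + 440))) = (1 + 40/3)/((4704/(-3658))) = 43/(3*((4704*(-1/3658)))) = 43/(3*(-2352/1829)) = (43/3)*(-1829/2352) = -78647/7056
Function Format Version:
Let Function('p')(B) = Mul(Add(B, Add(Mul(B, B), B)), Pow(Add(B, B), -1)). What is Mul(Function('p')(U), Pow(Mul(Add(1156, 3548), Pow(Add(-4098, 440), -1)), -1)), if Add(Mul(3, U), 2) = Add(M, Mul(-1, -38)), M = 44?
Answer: Rational(-78647, 7056) ≈ -11.146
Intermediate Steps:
U = Rational(80, 3) (U = Add(Rational(-2, 3), Mul(Rational(1, 3), Add(44, Mul(-1, -38)))) = Add(Rational(-2, 3), Mul(Rational(1, 3), Add(44, 38))) = Add(Rational(-2, 3), Mul(Rational(1, 3), 82)) = Add(Rational(-2, 3), Rational(82, 3)) = Rational(80, 3) ≈ 26.667)
Function('p')(B) = Mul(Rational(1, 2), Pow(B, -1), Add(Pow(B, 2), Mul(2, B))) (Function('p')(B) = Mul(Add(B, Add(Pow(B, 2), B)), Pow(Mul(2, B), -1)) = Mul(Add(B, Add(B, Pow(B, 2))), Mul(Rational(1, 2), Pow(B, -1))) = Mul(Add(Pow(B, 2), Mul(2, B)), Mul(Rational(1, 2), Pow(B, -1))) = Mul(Rational(1, 2), Pow(B, -1), Add(Pow(B, 2), Mul(2, B))))
Mul(Function('p')(U), Pow(Mul(Add(1156, 3548), Pow(Add(-4098, 440), -1)), -1)) = Mul(Add(1, Mul(Rational(1, 2), Rational(80, 3))), Pow(Mul(Add(1156, 3548), Pow(Add(-4098, 440), -1)), -1)) = Mul(Add(1, Rational(40, 3)), Pow(Mul(4704, Pow(-3658, -1)), -1)) = Mul(Rational(43, 3), Pow(Mul(4704, Rational(-1, 3658)), -1)) = Mul(Rational(43, 3), Pow(Rational(-2352, 1829), -1)) = Mul(Rational(43, 3), Rational(-1829, 2352)) = Rational(-78647, 7056)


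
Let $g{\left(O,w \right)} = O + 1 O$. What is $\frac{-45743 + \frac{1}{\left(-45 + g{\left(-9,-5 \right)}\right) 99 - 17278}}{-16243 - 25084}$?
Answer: $\frac{1075646646}{971804405} \approx 1.1069$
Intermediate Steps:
$g{\left(O,w \right)} = 2 O$ ($g{\left(O,w \right)} = O + O = 2 O$)
$\frac{-45743 + \frac{1}{\left(-45 + g{\left(-9,-5 \right)}\right) 99 - 17278}}{-16243 - 25084} = \frac{-45743 + \frac{1}{\left(-45 + 2 \left(-9\right)\right) 99 - 17278}}{-16243 - 25084} = \frac{-45743 + \frac{1}{\left(-45 - 18\right) 99 - 17278}}{-41327} = \left(-45743 + \frac{1}{\left(-63\right) 99 - 17278}\right) \left(- \frac{1}{41327}\right) = \left(-45743 + \frac{1}{-6237 - 17278}\right) \left(- \frac{1}{41327}\right) = \left(-45743 + \frac{1}{-23515}\right) \left(- \frac{1}{41327}\right) = \left(-45743 - \frac{1}{23515}\right) \left(- \frac{1}{41327}\right) = \left(- \frac{1075646646}{23515}\right) \left(- \frac{1}{41327}\right) = \frac{1075646646}{971804405}$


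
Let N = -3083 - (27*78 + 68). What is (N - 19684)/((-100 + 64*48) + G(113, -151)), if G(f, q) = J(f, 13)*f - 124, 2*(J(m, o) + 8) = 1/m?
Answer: -49882/3889 ≈ -12.826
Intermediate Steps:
J(m, o) = -8 + 1/(2*m)
G(f, q) = -124 + f*(-8 + 1/(2*f)) (G(f, q) = (-8 + 1/(2*f))*f - 124 = f*(-8 + 1/(2*f)) - 124 = -124 + f*(-8 + 1/(2*f)))
N = -5257 (N = -3083 - (2106 + 68) = -3083 - 1*2174 = -3083 - 2174 = -5257)
(N - 19684)/((-100 + 64*48) + G(113, -151)) = (-5257 - 19684)/((-100 + 64*48) + (-247/2 - 8*113)) = -24941/((-100 + 3072) + (-247/2 - 904)) = -24941/(2972 - 2055/2) = -24941/3889/2 = -24941*2/3889 = -49882/3889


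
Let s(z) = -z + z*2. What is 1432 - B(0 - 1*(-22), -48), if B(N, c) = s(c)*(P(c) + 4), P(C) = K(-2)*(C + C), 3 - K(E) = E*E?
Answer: 6232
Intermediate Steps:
s(z) = z (s(z) = -z + 2*z = z)
K(E) = 3 - E² (K(E) = 3 - E*E = 3 - E²)
P(C) = -2*C (P(C) = (3 - 1*(-2)²)*(C + C) = (3 - 1*4)*(2*C) = (3 - 4)*(2*C) = -2*C)
B(N, c) = c*(4 - 2*c) (B(N, c) = c*(-2*c + 4) = c*(4 - 2*c))
1432 - B(0 - 1*(-22), -48) = 1432 - 2*(-48)*(2 - 1*(-48)) = 1432 - 2*(-48)*(2 + 48) = 1432 - 2*(-48)*50 = 1432 - 1*(-4800) = 1432 + 4800 = 6232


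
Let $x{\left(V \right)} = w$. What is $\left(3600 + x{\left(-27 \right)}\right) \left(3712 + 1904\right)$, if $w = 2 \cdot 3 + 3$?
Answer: $20268144$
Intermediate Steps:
$w = 9$ ($w = 6 + 3 = 9$)
$x{\left(V \right)} = 9$
$\left(3600 + x{\left(-27 \right)}\right) \left(3712 + 1904\right) = \left(3600 + 9\right) \left(3712 + 1904\right) = 3609 \cdot 5616 = 20268144$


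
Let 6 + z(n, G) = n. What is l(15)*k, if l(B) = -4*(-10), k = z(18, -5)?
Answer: 480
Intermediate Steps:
z(n, G) = -6 + n
k = 12 (k = -6 + 18 = 12)
l(B) = 40
l(15)*k = 40*12 = 480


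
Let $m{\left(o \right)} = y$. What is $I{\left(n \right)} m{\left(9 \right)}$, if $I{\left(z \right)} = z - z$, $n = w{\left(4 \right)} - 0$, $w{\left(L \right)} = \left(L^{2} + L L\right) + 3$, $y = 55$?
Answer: $0$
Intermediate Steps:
$w{\left(L \right)} = 3 + 2 L^{2}$ ($w{\left(L \right)} = \left(L^{2} + L^{2}\right) + 3 = 2 L^{2} + 3 = 3 + 2 L^{2}$)
$m{\left(o \right)} = 55$
$n = 35$ ($n = \left(3 + 2 \cdot 4^{2}\right) - 0 = \left(3 + 2 \cdot 16\right) + 0 = \left(3 + 32\right) + 0 = 35 + 0 = 35$)
$I{\left(z \right)} = 0$
$I{\left(n \right)} m{\left(9 \right)} = 0 \cdot 55 = 0$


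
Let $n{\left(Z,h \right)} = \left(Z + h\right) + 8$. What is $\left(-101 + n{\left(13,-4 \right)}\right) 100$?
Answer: $-8400$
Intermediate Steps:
$n{\left(Z,h \right)} = 8 + Z + h$
$\left(-101 + n{\left(13,-4 \right)}\right) 100 = \left(-101 + \left(8 + 13 - 4\right)\right) 100 = \left(-101 + 17\right) 100 = \left(-84\right) 100 = -8400$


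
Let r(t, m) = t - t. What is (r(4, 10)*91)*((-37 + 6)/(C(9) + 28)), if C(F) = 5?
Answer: 0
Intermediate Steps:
r(t, m) = 0
(r(4, 10)*91)*((-37 + 6)/(C(9) + 28)) = (0*91)*((-37 + 6)/(5 + 28)) = 0*(-31/33) = 0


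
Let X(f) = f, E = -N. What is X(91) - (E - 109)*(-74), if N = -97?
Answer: -797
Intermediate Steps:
E = 97 (E = -1*(-97) = 97)
X(91) - (E - 109)*(-74) = 91 - (97 - 109)*(-74) = 91 - (-12)*(-74) = 91 - 1*888 = 91 - 888 = -797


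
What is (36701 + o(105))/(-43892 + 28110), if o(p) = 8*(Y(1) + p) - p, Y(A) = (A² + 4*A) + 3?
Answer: -18750/7891 ≈ -2.3761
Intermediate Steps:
Y(A) = 3 + A² + 4*A
o(p) = 64 + 7*p (o(p) = 8*((3 + 1² + 4*1) + p) - p = 8*((3 + 1 + 4) + p) - p = 8*(8 + p) - p = (64 + 8*p) - p = 64 + 7*p)
(36701 + o(105))/(-43892 + 28110) = (36701 + (64 + 7*105))/(-43892 + 28110) = (36701 + (64 + 735))/(-15782) = (36701 + 799)*(-1/15782) = 37500*(-1/15782) = -18750/7891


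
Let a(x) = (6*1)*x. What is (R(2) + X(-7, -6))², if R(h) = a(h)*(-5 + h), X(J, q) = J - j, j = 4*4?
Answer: 3481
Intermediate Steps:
a(x) = 6*x
j = 16
X(J, q) = -16 + J (X(J, q) = J - 1*16 = J - 16 = -16 + J)
R(h) = 6*h*(-5 + h) (R(h) = (6*h)*(-5 + h) = 6*h*(-5 + h))
(R(2) + X(-7, -6))² = (6*2*(-5 + 2) + (-16 - 7))² = (6*2*(-3) - 23)² = (-36 - 23)² = (-59)² = 3481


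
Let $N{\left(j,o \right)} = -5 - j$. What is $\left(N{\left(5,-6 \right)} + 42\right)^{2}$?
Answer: $1024$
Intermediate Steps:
$\left(N{\left(5,-6 \right)} + 42\right)^{2} = \left(\left(-5 - 5\right) + 42\right)^{2} = \left(-10 + 42\right)^{2} = 32^{2} = 1024$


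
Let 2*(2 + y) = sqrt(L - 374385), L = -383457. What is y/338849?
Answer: -2/338849 + I*sqrt(757842)/677698 ≈ -5.9023e-6 + 0.0012846*I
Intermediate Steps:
y = -2 + I*sqrt(757842)/2 (y = -2 + sqrt(-383457 - 374385)/2 = -2 + sqrt(-757842)/2 = -2 + (I*sqrt(757842))/2 = -2 + I*sqrt(757842)/2 ≈ -2.0 + 435.27*I)
y/338849 = (-2 + I*sqrt(757842)/2)/338849 = (-2 + I*sqrt(757842)/2)*(1/338849) = -2/338849 + I*sqrt(757842)/677698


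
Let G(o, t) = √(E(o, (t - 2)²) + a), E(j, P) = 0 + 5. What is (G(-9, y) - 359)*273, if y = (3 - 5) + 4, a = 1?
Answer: -98007 + 273*√6 ≈ -97338.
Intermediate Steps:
E(j, P) = 5
y = 2 (y = -2 + 4 = 2)
G(o, t) = √6 (G(o, t) = √(5 + 1) = √6)
(G(-9, y) - 359)*273 = (√6 - 359)*273 = (-359 + √6)*273 = -98007 + 273*√6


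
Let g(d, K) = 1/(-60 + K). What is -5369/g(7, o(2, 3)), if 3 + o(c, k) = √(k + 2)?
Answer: 338247 - 5369*√5 ≈ 3.2624e+5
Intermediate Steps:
o(c, k) = -3 + √(2 + k) (o(c, k) = -3 + √(k + 2) = -3 + √(2 + k))
-5369/g(7, o(2, 3)) = -(-338247 + 5369*√(2 + 3)) = -(-338247 + 5369*√5) = -5369*(-63 + √5) = 338247 - 5369*√5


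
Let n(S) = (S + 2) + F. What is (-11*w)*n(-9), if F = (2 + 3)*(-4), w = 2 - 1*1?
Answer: 297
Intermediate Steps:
w = 1 (w = 2 - 1 = 1)
F = -20 (F = 5*(-4) = -20)
n(S) = -18 + S (n(S) = (S + 2) - 20 = (2 + S) - 20 = -18 + S)
(-11*w)*n(-9) = (-11*1)*(-18 - 9) = -11*(-27) = 297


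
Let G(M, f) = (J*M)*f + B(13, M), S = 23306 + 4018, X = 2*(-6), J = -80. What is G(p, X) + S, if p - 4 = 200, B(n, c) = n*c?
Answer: 225816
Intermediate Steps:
B(n, c) = c*n
p = 204 (p = 4 + 200 = 204)
X = -12
S = 27324
G(M, f) = 13*M - 80*M*f (G(M, f) = (-80*M)*f + M*13 = -80*M*f + 13*M = 13*M - 80*M*f)
G(p, X) + S = 204*(13 - 80*(-12)) + 27324 = 204*(13 + 960) + 27324 = 204*973 + 27324 = 198492 + 27324 = 225816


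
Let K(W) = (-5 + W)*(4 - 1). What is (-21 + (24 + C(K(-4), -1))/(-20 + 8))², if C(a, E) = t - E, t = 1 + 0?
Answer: 19321/36 ≈ 536.69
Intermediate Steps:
t = 1
K(W) = -15 + 3*W (K(W) = (-5 + W)*3 = -15 + 3*W)
C(a, E) = 1 - E
(-21 + (24 + C(K(-4), -1))/(-20 + 8))² = (-21 + (24 + (1 - 1*(-1)))/(-20 + 8))² = (-21 + (24 + (1 + 1))/(-12))² = (-21 + (24 + 2)*(-1/12))² = (-21 + 26*(-1/12))² = (-21 - 13/6)² = (-139/6)² = 19321/36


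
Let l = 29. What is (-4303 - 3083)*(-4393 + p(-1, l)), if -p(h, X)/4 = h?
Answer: 32417154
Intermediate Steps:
p(h, X) = -4*h
(-4303 - 3083)*(-4393 + p(-1, l)) = (-4303 - 3083)*(-4393 - 4*(-1)) = -7386*(-4393 + 4) = -7386*(-4389) = 32417154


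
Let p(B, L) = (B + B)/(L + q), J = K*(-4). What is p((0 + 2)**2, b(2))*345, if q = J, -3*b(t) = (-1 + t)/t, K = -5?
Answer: 16560/119 ≈ 139.16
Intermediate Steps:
J = 20 (J = -5*(-4) = 20)
b(t) = -(-1 + t)/(3*t)
q = 20
p(B, L) = 2*B/(20 + L) (p(B, L) = (B + B)/(L + 20) = (2*B)/(20 + L) = 2*B/(20 + L))
p((0 + 2)**2, b(2))*345 = (2*(0 + 2)**2/(20 + (1/3)*(1 - 1*2)/2))*345 = (2*2**2/(20 + (1/3)*(1/2)*(1 - 2)))*345 = (2*4/(20 + (1/3)*(1/2)*(-1)))*345 = (2*4/(20 - 1/6))*345 = (2*4/(119/6))*345 = (2*4*(6/119))*345 = (48/119)*345 = 16560/119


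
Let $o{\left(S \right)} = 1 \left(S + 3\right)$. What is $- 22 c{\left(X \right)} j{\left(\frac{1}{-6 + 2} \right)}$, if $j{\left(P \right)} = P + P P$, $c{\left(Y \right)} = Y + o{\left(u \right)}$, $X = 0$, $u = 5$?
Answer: $33$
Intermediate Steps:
$o{\left(S \right)} = 3 + S$ ($o{\left(S \right)} = 1 \left(3 + S\right) = 3 + S$)
$c{\left(Y \right)} = 8 + Y$ ($c{\left(Y \right)} = Y + \left(3 + 5\right) = Y + 8 = 8 + Y$)
$j{\left(P \right)} = P + P^{2}$
$- 22 c{\left(X \right)} j{\left(\frac{1}{-6 + 2} \right)} = - 22 \left(8 + 0\right) \frac{1 + \frac{1}{-6 + 2}}{-6 + 2} = \left(-22\right) 8 \frac{1 + \frac{1}{-4}}{-4} = - 176 \left(- \frac{1 - \frac{1}{4}}{4}\right) = - 176 \left(\left(- \frac{1}{4}\right) \frac{3}{4}\right) = \left(-176\right) \left(- \frac{3}{16}\right) = 33$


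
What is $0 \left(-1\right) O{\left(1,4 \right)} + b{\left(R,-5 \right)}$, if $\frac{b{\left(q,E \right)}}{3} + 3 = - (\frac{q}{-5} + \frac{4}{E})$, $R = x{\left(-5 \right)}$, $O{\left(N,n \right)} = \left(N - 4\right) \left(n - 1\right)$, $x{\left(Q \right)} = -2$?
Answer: $- \frac{39}{5} \approx -7.8$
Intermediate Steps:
$O{\left(N,n \right)} = \left(-1 + n\right) \left(-4 + N\right)$ ($O{\left(N,n \right)} = \left(-4 + N\right) \left(-1 + n\right) = \left(-1 + n\right) \left(-4 + N\right)$)
$R = -2$
$b{\left(q,E \right)} = -9 - \frac{12}{E} + \frac{3 q}{5}$ ($b{\left(q,E \right)} = -9 + 3 \left(- (\frac{q}{-5} + \frac{4}{E})\right) = -9 + 3 \left(- (q \left(- \frac{1}{5}\right) + \frac{4}{E})\right) = -9 + 3 \left(- (- \frac{q}{5} + \frac{4}{E})\right) = -9 + 3 \left(- (\frac{4}{E} - \frac{q}{5})\right) = -9 + 3 \left(- \frac{4}{E} + \frac{q}{5}\right) = -9 + \left(- \frac{12}{E} + \frac{3 q}{5}\right) = -9 - \frac{12}{E} + \frac{3 q}{5}$)
$0 \left(-1\right) O{\left(1,4 \right)} + b{\left(R,-5 \right)} = 0 \left(-1\right) \left(4 - 1 - 16 + 1 \cdot 4\right) - \left(\frac{51}{5} - \frac{12}{5}\right) = 0 \left(4 - 1 - 16 + 4\right) - \frac{39}{5} = 0 \left(-9\right) - \frac{39}{5} = 0 - \frac{39}{5} = - \frac{39}{5}$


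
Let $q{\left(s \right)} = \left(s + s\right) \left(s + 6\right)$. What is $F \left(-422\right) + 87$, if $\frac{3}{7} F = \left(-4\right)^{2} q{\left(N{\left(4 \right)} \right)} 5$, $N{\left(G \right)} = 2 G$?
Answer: $- \frac{52935419}{3} \approx -1.7645 \cdot 10^{7}$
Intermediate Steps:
$q{\left(s \right)} = 2 s \left(6 + s\right)$
$F = \frac{125440}{3}$ ($F = \frac{7 \left(-4\right)^{2} \cdot 2 \cdot 2 \cdot 4 \left(6 + 2 \cdot 4\right) 5}{3} = \frac{7 \cdot 16 \cdot 2 \cdot 8 \left(6 + 8\right) 5}{3} = \frac{7 \cdot 16 \cdot 2 \cdot 8 \cdot 14 \cdot 5}{3} = \frac{7 \cdot 16 \cdot 224 \cdot 5}{3} = \frac{7 \cdot 3584 \cdot 5}{3} = \frac{7}{3} \cdot 17920 = \frac{125440}{3} \approx 41813.0$)
$F \left(-422\right) + 87 = \frac{125440}{3} \left(-422\right) + 87 = - \frac{52935680}{3} + 87 = - \frac{52935419}{3}$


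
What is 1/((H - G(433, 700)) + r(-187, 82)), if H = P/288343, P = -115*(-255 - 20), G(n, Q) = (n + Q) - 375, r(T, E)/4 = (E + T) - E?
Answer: -26213/39473903 ≈ -0.00066406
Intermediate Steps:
r(T, E) = 4*T (r(T, E) = 4*((E + T) - E) = 4*T)
G(n, Q) = -375 + Q + n (G(n, Q) = (Q + n) - 375 = -375 + Q + n)
P = 31625 (P = -115*(-275) = 31625)
H = 2875/26213 (H = 31625/288343 = 31625*(1/288343) = 2875/26213 ≈ 0.10968)
1/((H - G(433, 700)) + r(-187, 82)) = 1/((2875/26213 - (-375 + 700 + 433)) + 4*(-187)) = 1/((2875/26213 - 1*758) - 748) = 1/((2875/26213 - 758) - 748) = 1/(-19866579/26213 - 748) = 1/(-39473903/26213) = -26213/39473903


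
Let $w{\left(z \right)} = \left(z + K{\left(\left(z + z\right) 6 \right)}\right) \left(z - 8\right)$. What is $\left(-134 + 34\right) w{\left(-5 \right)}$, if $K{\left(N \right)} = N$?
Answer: $-84500$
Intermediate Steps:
$w{\left(z \right)} = 13 z \left(-8 + z\right)$ ($w{\left(z \right)} = \left(z + \left(z + z\right) 6\right) \left(z - 8\right) = \left(z + 2 z 6\right) \left(-8 + z\right) = \left(z + 12 z\right) \left(-8 + z\right) = 13 z \left(-8 + z\right)$)
$\left(-134 + 34\right) w{\left(-5 \right)} = \left(-134 + 34\right) 13 \left(-5\right) \left(-8 - 5\right) = - 100 \cdot 13 \left(-5\right) \left(-13\right) = \left(-100\right) 845 = -84500$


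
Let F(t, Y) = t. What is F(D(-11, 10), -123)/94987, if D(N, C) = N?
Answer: -11/94987 ≈ -0.00011581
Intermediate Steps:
F(D(-11, 10), -123)/94987 = -11/94987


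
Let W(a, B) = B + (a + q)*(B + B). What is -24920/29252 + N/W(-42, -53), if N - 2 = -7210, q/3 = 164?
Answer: -271686/387589 ≈ -0.70096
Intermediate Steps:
q = 492 (q = 3*164 = 492)
N = -7208 (N = 2 - 7210 = -7208)
W(a, B) = B + 2*B*(492 + a) (W(a, B) = B + (a + 492)*(B + B) = B + (492 + a)*(2*B) = B + 2*B*(492 + a))
-24920/29252 + N/W(-42, -53) = -24920/29252 - 7208*(-1/(53*(985 + 2*(-42)))) = -24920*1/29252 - 7208*(-1/(53*(985 - 84))) = -6230/7313 - 7208/((-53*901)) = -6230/7313 - 7208/(-47753) = -6230/7313 - 7208*(-1/47753) = -6230/7313 + 8/53 = -271686/387589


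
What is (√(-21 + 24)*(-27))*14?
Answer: -378*√3 ≈ -654.71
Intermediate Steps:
(√(-21 + 24)*(-27))*14 = (√3*(-27))*14 = -27*√3*14 = -378*√3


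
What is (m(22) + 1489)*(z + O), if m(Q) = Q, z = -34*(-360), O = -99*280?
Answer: -23390280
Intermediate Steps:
O = -27720
z = 12240
(m(22) + 1489)*(z + O) = (22 + 1489)*(12240 - 27720) = 1511*(-15480) = -23390280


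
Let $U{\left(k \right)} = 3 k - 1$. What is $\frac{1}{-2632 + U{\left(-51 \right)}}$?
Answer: $- \frac{1}{2786} \approx -0.00035894$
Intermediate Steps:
$U{\left(k \right)} = -1 + 3 k$
$\frac{1}{-2632 + U{\left(-51 \right)}} = \frac{1}{-2632 + \left(-1 + 3 \left(-51\right)\right)} = \frac{1}{-2632 - 154} = \frac{1}{-2786} = - \frac{1}{2786}$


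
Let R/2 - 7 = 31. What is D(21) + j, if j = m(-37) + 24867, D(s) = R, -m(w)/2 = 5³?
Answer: 24693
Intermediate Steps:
m(w) = -250 (m(w) = -2*5³ = -2*125 = -250)
R = 76 (R = 14 + 2*31 = 14 + 62 = 76)
D(s) = 76
j = 24617 (j = -250 + 24867 = 24617)
D(21) + j = 76 + 24617 = 24693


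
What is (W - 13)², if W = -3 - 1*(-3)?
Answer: 169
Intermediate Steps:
W = 0 (W = -3 + 3 = 0)
(W - 13)² = (0 - 13)² = (-13)² = 169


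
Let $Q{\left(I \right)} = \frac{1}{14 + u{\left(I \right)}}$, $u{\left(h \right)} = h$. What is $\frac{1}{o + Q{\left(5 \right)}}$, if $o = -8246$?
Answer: $- \frac{19}{156673} \approx -0.00012127$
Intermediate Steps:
$Q{\left(I \right)} = \frac{1}{14 + I}$
$\frac{1}{o + Q{\left(5 \right)}} = \frac{1}{-8246 + \frac{1}{14 + 5}} = \frac{1}{-8246 + \frac{1}{19}} = \frac{1}{- \frac{156673}{19}} = - \frac{19}{156673}$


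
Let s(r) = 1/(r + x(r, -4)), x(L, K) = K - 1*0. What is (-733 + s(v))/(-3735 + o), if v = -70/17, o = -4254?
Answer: 101171/1102482 ≈ 0.091767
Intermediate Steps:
x(L, K) = K (x(L, K) = K + 0 = K)
v = -70/17 (v = -70*1/17 = -70/17 ≈ -4.1176)
s(r) = 1/(-4 + r) (s(r) = 1/(r - 4) = 1/(-4 + r))
(-733 + s(v))/(-3735 + o) = (-733 + 1/(-4 - 70/17))/(-3735 - 4254) = (-733 + 1/(-138/17))/(-7989) = (-733 - 17/138)*(-1/7989) = -101171/138*(-1/7989) = 101171/1102482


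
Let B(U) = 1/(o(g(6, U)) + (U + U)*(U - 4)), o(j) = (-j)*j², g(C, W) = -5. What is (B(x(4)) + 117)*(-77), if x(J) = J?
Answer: -1126202/125 ≈ -9009.6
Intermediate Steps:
o(j) = -j³
B(U) = 1/(125 + 2*U*(-4 + U)) (B(U) = 1/(-1*(-5)³ + (U + U)*(U - 4)) = 1/(-1*(-125) + (2*U)*(-4 + U)) = 1/(125 + 2*U*(-4 + U)))
(B(x(4)) + 117)*(-77) = (1/(125 - 8*4 + 2*4²) + 117)*(-77) = (1/(125 - 32 + 2*16) + 117)*(-77) = (1/(125 - 32 + 32) + 117)*(-77) = (1/125 + 117)*(-77) = (14626/125)*(-77) = -1126202/125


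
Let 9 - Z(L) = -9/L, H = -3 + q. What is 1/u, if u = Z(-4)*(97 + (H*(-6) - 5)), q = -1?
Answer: 1/783 ≈ 0.0012771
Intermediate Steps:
H = -4 (H = -3 - 1 = -4)
Z(L) = 9 + 9/L (Z(L) = 9 - (-9)/L = 9 + 9/L)
u = 783 (u = (9 + 9/(-4))*(97 + (-4*(-6) - 5)) = (9 + 9*(-1/4))*(97 + (24 - 5)) = (9 - 9/4)*(97 + 19) = (27/4)*116 = 783)
1/u = 1/783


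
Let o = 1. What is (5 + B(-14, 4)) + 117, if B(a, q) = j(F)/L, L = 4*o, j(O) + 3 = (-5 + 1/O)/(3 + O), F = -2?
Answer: 959/8 ≈ 119.88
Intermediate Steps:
j(O) = -3 + (-5 + 1/O)/(3 + O)
L = 4 (L = 4*1 = 4)
B(a, q) = -17/8 (B(a, q) = ((1 - 14*(-2) - 3*(-2)²)/((-2)*(3 - 2)))/4 = -½*(1 + 28 - 3*4)/1*(¼) = -½*1*(1 + 28 - 12)*(¼) = -½*1*17*(¼) = -17/2*¼ = -17/8)
(5 + B(-14, 4)) + 117 = (5 - 17/8) + 117 = 23/8 + 117 = 959/8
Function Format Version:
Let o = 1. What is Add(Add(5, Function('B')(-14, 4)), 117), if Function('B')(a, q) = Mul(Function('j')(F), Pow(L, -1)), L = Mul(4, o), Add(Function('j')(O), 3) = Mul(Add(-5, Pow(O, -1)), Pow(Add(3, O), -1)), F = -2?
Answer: Rational(959, 8) ≈ 119.88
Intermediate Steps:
Function('j')(O) = Add(-3, Mul(Pow(Add(3, O), -1), Add(-5, Pow(O, -1)))) (Function('j')(O) = Add(-3, Mul(Add(-5, Pow(O, -1)), Pow(Add(3, O), -1))) = Add(-3, Mul(Pow(Add(3, O), -1), Add(-5, Pow(O, -1)))))
L = 4 (L = Mul(4, 1) = 4)
Function('B')(a, q) = Rational(-17, 8) (Function('B')(a, q) = Mul(Mul(Pow(-2, -1), Pow(Add(3, -2), -1), Add(1, Mul(-14, -2), Mul(-3, Pow(-2, 2)))), Pow(4, -1)) = Mul(Mul(Rational(-1, 2), Pow(1, -1), Add(1, 28, Mul(-3, 4))), Rational(1, 4)) = Mul(Mul(Rational(-1, 2), 1, Add(1, 28, -12)), Rational(1, 4)) = Mul(Mul(Rational(-1, 2), 1, 17), Rational(1, 4)) = Mul(Rational(-17, 2), Rational(1, 4)) = Rational(-17, 8))
Add(Add(5, Function('B')(-14, 4)), 117) = Add(Add(5, Rational(-17, 8)), 117) = Add(Rational(23, 8), 117) = Rational(959, 8)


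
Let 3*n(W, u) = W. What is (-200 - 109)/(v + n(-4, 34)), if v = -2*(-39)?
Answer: -927/230 ≈ -4.0304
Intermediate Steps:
v = 78
n(W, u) = W/3
(-200 - 109)/(v + n(-4, 34)) = (-200 - 109)/(78 + (⅓)*(-4)) = -309/(78 - 4/3) = -309/230/3 = -309*3/230 = -927/230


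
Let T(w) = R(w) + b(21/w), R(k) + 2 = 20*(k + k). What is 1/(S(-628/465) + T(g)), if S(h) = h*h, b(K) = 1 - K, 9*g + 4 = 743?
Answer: 159790275/524913073976 ≈ 0.00030441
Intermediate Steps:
g = 739/9 (g = -4/9 + (1/9)*743 = -4/9 + 743/9 = 739/9 ≈ 82.111)
R(k) = -2 + 40*k (R(k) = -2 + 20*(k + k) = -2 + 20*(2*k) = -2 + 40*k)
S(h) = h**2
T(w) = -1 - 21/w + 40*w (T(w) = (-2 + 40*w) + (1 - 21/w) = -1 - 21/w + 40*w)
1/(S(-628/465) + T(g)) = 1/((-628/465)**2 + (-1 - 21/739/9 + 40*(739/9))) = 1/((-628*1/465)**2 + (-1 - 21*9/739 + 29560/9)) = 1/((-628/465)**2 + (-1 - 189/739 + 29560/9)) = 1/(394384/216225 + 21836488/6651) = 1/(524913073976/159790275) = 159790275/524913073976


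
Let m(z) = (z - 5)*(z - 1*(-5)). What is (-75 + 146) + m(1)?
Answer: 47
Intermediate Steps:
m(z) = (-5 + z)*(5 + z) (m(z) = (-5 + z)*(z + 5) = (-5 + z)*(5 + z))
(-75 + 146) + m(1) = (-75 + 146) + (-25 + 1**2) = 71 + (-25 + 1) = 71 - 24 = 47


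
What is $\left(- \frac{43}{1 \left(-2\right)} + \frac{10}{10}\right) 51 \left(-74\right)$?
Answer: $-84915$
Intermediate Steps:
$\left(- \frac{43}{1 \left(-2\right)} + \frac{10}{10}\right) 51 \left(-74\right) = \left(- \frac{43}{-2} + 10 \cdot \frac{1}{10}\right) 51 \left(-74\right) = \left(\left(-43\right) \left(- \frac{1}{2}\right) + 1\right) 51 \left(-74\right) = \left(\frac{43}{2} + 1\right) 51 \left(-74\right) = \frac{45}{2} \cdot 51 \left(-74\right) = \frac{2295}{2} \left(-74\right) = -84915$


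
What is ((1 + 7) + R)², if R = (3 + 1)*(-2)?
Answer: 0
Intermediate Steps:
R = -8 (R = 4*(-2) = -8)
((1 + 7) + R)² = ((1 + 7) - 8)² = (8 - 8)² = 0² = 0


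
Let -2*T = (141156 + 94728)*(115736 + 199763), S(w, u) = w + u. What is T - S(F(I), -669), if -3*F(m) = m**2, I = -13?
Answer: -111631746998/3 ≈ -3.7211e+10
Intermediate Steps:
F(m) = -m**2/3
S(w, u) = u + w
T = -37210583058 (T = -(141156 + 94728)*(115736 + 199763)/2 = -117942*315499 = -1/2*74421166116 = -37210583058)
T - S(F(I), -669) = -37210583058 - (-669 - 1/3*(-13)**2) = -37210583058 - (-669 - 1/3*169) = -37210583058 - (-669 - 169/3) = -37210583058 - 1*(-2176/3) = -37210583058 + 2176/3 = -111631746998/3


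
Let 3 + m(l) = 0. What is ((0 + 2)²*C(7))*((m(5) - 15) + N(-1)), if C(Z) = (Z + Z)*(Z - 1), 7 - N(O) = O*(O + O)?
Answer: -4368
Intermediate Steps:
N(O) = 7 - 2*O² (N(O) = 7 - O*(O + O) = 7 - O*2*O = 7 - 2*O²)
C(Z) = 2*Z*(-1 + Z) (C(Z) = (2*Z)*(-1 + Z) = 2*Z*(-1 + Z))
m(l) = -3 (m(l) = -3 + 0 = -3)
((0 + 2)²*C(7))*((m(5) - 15) + N(-1)) = ((0 + 2)²*(2*7*(-1 + 7)))*((-3 - 15) + (7 - 2*(-1)²)) = (2²*(2*7*6))*(-18 + (7 - 2*1)) = (4*84)*(-18 + (7 - 2)) = 336*(-18 + 5) = 336*(-13) = -4368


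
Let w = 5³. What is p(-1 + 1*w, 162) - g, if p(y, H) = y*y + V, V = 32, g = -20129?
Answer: 35537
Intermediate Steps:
w = 125
p(y, H) = 32 + y² (p(y, H) = y*y + 32 = y² + 32 = 32 + y²)
p(-1 + 1*w, 162) - g = (32 + (-1 + 1*125)²) - 1*(-20129) = (32 + (-1 + 125)²) + 20129 = (32 + 124²) + 20129 = (32 + 15376) + 20129 = 15408 + 20129 = 35537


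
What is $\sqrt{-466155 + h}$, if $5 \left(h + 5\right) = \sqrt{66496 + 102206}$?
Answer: $\frac{\sqrt{-11654000 + 5 \sqrt{168702}}}{5} \approx 682.7 i$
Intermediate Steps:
$h = -5 + \frac{\sqrt{168702}}{5}$ ($h = -5 + \frac{\sqrt{66496 + 102206}}{5} = -5 + \frac{\sqrt{168702}}{5} \approx 77.147$)
$\sqrt{-466155 + h} = \sqrt{-466155 - \left(5 - \frac{\sqrt{168702}}{5}\right)} = \sqrt{-466160 + \frac{\sqrt{168702}}{5}}$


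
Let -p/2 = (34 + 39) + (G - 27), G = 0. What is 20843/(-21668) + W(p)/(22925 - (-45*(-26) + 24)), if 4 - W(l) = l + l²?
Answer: -634257057/470867308 ≈ -1.3470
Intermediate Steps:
p = -92 (p = -2*((34 + 39) + (0 - 27)) = -2*(73 - 27) = -2*46 = -92)
W(l) = 4 - l - l² (W(l) = 4 - (l + l²) = 4 + (-l - l²) = 4 - l - l²)
20843/(-21668) + W(p)/(22925 - (-45*(-26) + 24)) = 20843/(-21668) + (4 - 1*(-92) - 1*(-92)²)/(22925 - (-45*(-26) + 24)) = 20843*(-1/21668) + (4 + 92 - 1*8464)/(22925 - (1170 + 24)) = -20843/21668 + (4 + 92 - 8464)/(22925 - 1*1194) = -20843/21668 - 8368/(22925 - 1194) = -20843/21668 - 8368/21731 = -634257057/470867308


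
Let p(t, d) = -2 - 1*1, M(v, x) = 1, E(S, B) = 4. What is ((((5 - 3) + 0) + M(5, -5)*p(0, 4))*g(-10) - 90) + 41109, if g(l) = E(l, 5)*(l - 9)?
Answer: 41095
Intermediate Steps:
p(t, d) = -3 (p(t, d) = -2 - 1 = -3)
g(l) = -36 + 4*l (g(l) = 4*(l - 9) = 4*(-9 + l) = -36 + 4*l)
((((5 - 3) + 0) + M(5, -5)*p(0, 4))*g(-10) - 90) + 41109 = ((((5 - 3) + 0) + 1*(-3))*(-36 + 4*(-10)) - 90) + 41109 = (((2 + 0) - 3)*(-36 - 40) - 90) + 41109 = ((2 - 3)*(-76) - 90) + 41109 = (-1*(-76) - 90) + 41109 = (76 - 90) + 41109 = -14 + 41109 = 41095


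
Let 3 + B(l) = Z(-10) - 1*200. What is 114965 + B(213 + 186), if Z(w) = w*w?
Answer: 114862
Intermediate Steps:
Z(w) = w**2
B(l) = -103 (B(l) = -3 + ((-10)**2 - 1*200) = -3 + (100 - 200) = -3 - 100 = -103)
114965 + B(213 + 186) = 114965 - 103 = 114862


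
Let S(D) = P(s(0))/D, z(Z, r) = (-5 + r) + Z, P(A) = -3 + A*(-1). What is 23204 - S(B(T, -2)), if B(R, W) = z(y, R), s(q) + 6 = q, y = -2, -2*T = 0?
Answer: 162431/7 ≈ 23204.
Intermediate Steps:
T = 0 (T = -1/2*0 = 0)
s(q) = -6 + q
P(A) = -3 - A
z(Z, r) = -5 + Z + r
B(R, W) = -7 + R (B(R, W) = -5 - 2 + R = -7 + R)
S(D) = 3/D (S(D) = (-3 - (-6 + 0))/D = (-3 - 1*(-6))/D = (-3 + 6)/D = 3/D)
23204 - S(B(T, -2)) = 23204 - 3/(-7 + 0) = 23204 - 3/(-7) = 23204 - 3*(-1)/7 = 23204 - 1*(-3/7) = 23204 + 3/7 = 162431/7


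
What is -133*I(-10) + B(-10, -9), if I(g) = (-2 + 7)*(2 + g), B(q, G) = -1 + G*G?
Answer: 5400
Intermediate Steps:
B(q, G) = -1 + G**2
I(g) = 10 + 5*g (I(g) = 5*(2 + g) = 10 + 5*g)
-133*I(-10) + B(-10, -9) = -133*(10 + 5*(-10)) + (-1 + (-9)**2) = -133*(10 - 50) + (-1 + 81) = -133*(-40) + 80 = 5320 + 80 = 5400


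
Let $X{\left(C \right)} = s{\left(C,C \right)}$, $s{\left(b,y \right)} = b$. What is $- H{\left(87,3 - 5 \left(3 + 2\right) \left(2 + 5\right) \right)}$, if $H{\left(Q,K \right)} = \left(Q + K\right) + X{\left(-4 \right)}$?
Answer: $89$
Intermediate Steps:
$X{\left(C \right)} = C$
$H{\left(Q,K \right)} = -4 + K + Q$ ($H{\left(Q,K \right)} = \left(Q + K\right) - 4 = \left(K + Q\right) - 4 = -4 + K + Q$)
$- H{\left(87,3 - 5 \left(3 + 2\right) \left(2 + 5\right) \right)} = - (-4 + \left(3 - 5 \left(3 + 2\right) \left(2 + 5\right)\right) + 87) = - (-4 + \left(3 - 5 \cdot 5 \cdot 7\right) + 87) = - (-4 + \left(3 - 175\right) + 87) = - (-4 - 172 + 87) = \left(-1\right) \left(-89\right) = 89$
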